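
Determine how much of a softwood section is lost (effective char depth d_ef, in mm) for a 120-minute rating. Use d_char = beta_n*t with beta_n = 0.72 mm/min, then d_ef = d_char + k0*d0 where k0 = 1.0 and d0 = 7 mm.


d_char = 0.72 * 120 = 86.4 mm
d_ef = 86.4 + 1.0*7 = 93.4 mm

93.4 mm


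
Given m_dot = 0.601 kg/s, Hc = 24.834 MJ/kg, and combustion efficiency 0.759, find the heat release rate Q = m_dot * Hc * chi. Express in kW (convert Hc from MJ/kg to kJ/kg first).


Hc = 24.834 MJ/kg = 24.834 * 1000 kJ/kg = 24834 kJ/kg
Q = 0.601 kg/s * 24834 kJ/kg * 0.759 = 11328 kW

11328 kW


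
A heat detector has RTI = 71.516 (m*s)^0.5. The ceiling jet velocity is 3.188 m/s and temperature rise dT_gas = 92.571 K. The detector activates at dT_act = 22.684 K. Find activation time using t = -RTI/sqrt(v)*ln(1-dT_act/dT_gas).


dT_act/dT_gas = 0.24504
ln(1 - 0.24504) = -0.28110
t = -71.516 / sqrt(3.188) * -0.28110 = 11.259 s

11.259 s


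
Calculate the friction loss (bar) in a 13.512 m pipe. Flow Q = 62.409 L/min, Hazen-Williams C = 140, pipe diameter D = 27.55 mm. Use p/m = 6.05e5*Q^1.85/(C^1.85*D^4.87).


Q^1.85 = 2095.1
C^1.85 = 9339.8
D^4.87 = 1.0313e+07
p/m = 0.013159 bar/m
p_total = 0.013159 * 13.512 = 0.17781 bar

0.17781 bar


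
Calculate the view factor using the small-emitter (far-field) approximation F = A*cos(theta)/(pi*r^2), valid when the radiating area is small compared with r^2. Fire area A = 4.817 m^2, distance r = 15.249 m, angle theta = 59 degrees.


cos(59 deg) = 0.51504
pi*r^2 = 730.52
F = 4.817 * 0.51504 / 730.52 = 0.0033961

0.0033961


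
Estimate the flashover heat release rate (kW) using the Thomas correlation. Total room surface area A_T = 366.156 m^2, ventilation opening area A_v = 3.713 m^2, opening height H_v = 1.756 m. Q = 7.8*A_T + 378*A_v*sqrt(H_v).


7.8*A_T = 2856.0
sqrt(H_v) = 1.3251
378*A_v*sqrt(H_v) = 1859.9
Q = 2856.0 + 1859.9 = 4715.9 kW

4715.9 kW


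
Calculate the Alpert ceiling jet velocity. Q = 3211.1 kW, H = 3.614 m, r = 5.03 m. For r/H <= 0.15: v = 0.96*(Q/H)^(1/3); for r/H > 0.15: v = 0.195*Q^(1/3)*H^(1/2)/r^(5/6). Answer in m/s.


r/H = 5.03 / 3.614 = 1.3918
r/H > 0.15, so v = 0.195*Q^(1/3)*H^(1/2)/r^(5/6)
Q^(1/3) = 14.753
H^(1/2) = 1.9011
r^(5/6) = 3.8427
v = 0.195 * 14.753 * 1.9011 / 3.8427 = 1.4232 m/s

1.4232 m/s


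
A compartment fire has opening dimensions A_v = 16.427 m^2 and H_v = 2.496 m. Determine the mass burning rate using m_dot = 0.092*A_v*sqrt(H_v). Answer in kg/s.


sqrt(H_v) = 1.5799
m_dot = 0.092 * 16.427 * 1.5799 = 2.3876 kg/s

2.3876 kg/s


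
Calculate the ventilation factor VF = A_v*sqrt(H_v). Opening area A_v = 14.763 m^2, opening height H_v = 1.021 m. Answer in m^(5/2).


sqrt(H_v) = 1.0104
VF = 14.763 * 1.0104 = 14.917 m^(5/2)

14.917 m^(5/2)


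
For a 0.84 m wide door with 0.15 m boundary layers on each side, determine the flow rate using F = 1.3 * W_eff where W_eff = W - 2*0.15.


W_eff = 0.84 - 0.30 = 0.54 m
F = 1.3 * 0.54 = 0.702 persons/s

0.702 persons/s


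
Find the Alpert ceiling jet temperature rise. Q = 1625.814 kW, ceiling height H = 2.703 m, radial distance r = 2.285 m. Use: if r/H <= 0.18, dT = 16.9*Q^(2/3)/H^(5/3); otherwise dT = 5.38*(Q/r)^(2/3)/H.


r/H = 2.285 / 2.703 = 0.84536
r/H > 0.18, so dT = 5.38*(Q/r)^(2/3)/H
Q/r = 711.52
(Q/r)^(2/3) = 79.700
dT = 5.38 * 79.700 / 2.703 = 158.63 K

158.63 K


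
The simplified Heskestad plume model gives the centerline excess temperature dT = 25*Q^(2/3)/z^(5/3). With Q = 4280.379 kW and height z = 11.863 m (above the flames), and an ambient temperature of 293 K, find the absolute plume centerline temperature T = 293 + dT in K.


Q^(2/3) = 263.63
z^(5/3) = 61.706
dT = 25 * 263.63 / 61.706 = 106.81 K
T = 293 + 106.81 = 399.81 K

399.81 K


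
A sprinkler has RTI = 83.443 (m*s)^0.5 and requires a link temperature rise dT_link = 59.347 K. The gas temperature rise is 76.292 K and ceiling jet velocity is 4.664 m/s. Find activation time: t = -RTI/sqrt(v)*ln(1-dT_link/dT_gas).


dT_link/dT_gas = 0.77789
ln(1 - 0.77789) = -1.5046
t = -83.443 / sqrt(4.664) * -1.5046 = 58.134 s

58.134 s


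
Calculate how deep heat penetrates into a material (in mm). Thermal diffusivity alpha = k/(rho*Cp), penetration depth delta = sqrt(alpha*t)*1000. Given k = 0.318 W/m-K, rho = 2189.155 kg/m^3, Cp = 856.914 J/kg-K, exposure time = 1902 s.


alpha = 0.318 / (2189.155 * 856.914) = 1.6952e-07 m^2/s
alpha * t = 0.00032242
delta = sqrt(0.00032242) * 1000 = 17.956 mm

17.956 mm


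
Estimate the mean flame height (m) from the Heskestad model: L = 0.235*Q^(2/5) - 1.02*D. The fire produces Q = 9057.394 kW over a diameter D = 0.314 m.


Q^(2/5) = 38.265
0.235 * Q^(2/5) = 8.9923
1.02 * D = 0.32028
L = 8.6720 m

8.6720 m


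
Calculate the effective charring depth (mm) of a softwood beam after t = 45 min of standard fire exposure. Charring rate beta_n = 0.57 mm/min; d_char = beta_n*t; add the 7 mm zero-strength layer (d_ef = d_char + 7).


d_char = 0.57 * 45 = 25.65 mm
d_ef = 25.65 + 1.0*7 = 32.65 mm

32.65 mm


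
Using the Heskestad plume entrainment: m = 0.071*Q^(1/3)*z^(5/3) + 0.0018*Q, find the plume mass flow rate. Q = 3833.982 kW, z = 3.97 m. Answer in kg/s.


Q^(1/3) = 15.651
z^(5/3) = 9.9537
First term = 0.071 * 15.651 * 9.9537 = 11.061
Second term = 0.0018 * 3833.982 = 6.9012
m = 17.962 kg/s

17.962 kg/s


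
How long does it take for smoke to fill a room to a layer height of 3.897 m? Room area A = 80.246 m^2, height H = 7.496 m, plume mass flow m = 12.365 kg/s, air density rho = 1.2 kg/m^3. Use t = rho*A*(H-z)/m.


H - z = 3.599 m
t = 1.2 * 80.246 * 3.599 / 12.365 = 28.028 s

28.028 s


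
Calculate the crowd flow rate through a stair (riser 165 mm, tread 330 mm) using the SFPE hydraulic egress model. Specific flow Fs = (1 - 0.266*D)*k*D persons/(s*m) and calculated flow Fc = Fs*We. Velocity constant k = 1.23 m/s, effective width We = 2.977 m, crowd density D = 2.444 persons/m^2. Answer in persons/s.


1 - 0.266*D = 1 - 0.266*2.444 = 0.34990
Fs = 0.34990 * 1.23 * 2.444 = 1.0518 persons/(s*m)
Fc = 1.0518 * 2.977 = 3.1313 persons/s

3.1313 persons/s


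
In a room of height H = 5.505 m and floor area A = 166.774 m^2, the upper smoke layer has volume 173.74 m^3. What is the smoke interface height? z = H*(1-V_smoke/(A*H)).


V/(A*H) = 0.18924
1 - 0.18924 = 0.81076
z = 5.505 * 0.81076 = 4.4632 m

4.4632 m


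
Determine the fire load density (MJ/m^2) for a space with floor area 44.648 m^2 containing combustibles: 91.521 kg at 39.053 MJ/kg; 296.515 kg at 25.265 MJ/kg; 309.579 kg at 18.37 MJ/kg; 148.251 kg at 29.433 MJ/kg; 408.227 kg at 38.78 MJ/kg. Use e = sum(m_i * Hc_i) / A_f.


Total energy = 91.521*39.053 + 296.515*25.265 + 309.579*18.37 + 148.251*29.433 + 408.227*38.78
= 3574.170 + 7491.451 + 5686.966 + 4363.472 + 15831.04
= 36947.10 MJ
e = 36947.10 / 44.648 = 827.52 MJ/m^2

827.52 MJ/m^2


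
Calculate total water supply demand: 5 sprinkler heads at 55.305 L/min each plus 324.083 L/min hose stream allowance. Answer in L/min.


Sprinkler demand = 5 * 55.305 = 276.525 L/min
Total = 276.525 + 324.083 = 600.608 L/min

600.608 L/min


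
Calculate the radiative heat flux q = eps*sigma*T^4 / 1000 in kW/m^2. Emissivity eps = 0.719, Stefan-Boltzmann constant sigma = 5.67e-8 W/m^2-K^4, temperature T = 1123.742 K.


T^4 = 1.5947e+12
q = 0.719 * 5.67e-8 * 1.5947e+12 / 1000 = 65.010 kW/m^2

65.010 kW/m^2


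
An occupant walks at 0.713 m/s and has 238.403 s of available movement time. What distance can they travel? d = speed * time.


d = 0.713 * 238.403 = 169.98 m

169.98 m


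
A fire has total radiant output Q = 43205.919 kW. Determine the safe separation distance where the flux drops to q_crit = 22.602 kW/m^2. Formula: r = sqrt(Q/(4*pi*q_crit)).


4*pi*q_crit = 284.03
Q/(4*pi*q_crit) = 152.12
r = sqrt(152.12) = 12.334 m

12.334 m


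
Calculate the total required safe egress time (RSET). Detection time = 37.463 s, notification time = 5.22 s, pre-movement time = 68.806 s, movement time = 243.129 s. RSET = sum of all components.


Total = 37.463 + 5.22 + 68.806 + 243.129 = 354.618 s

354.618 s


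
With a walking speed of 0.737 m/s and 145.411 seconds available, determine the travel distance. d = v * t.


d = 0.737 * 145.411 = 107.17 m

107.17 m


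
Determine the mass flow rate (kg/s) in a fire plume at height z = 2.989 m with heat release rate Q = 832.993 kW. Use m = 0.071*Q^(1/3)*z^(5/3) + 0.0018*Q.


Q^(1/3) = 9.4091
z^(5/3) = 6.2022
First term = 0.071 * 9.4091 * 6.2022 = 4.1433
Second term = 0.0018 * 832.993 = 1.4994
m = 5.6427 kg/s

5.6427 kg/s


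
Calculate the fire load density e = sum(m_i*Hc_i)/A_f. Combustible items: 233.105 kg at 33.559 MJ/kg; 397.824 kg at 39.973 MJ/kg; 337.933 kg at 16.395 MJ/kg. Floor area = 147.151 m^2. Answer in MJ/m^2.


Total energy = 233.105*33.559 + 397.824*39.973 + 337.933*16.395
= 7822.771 + 15902.22 + 5540.412
= 29265.40 MJ
e = 29265.40 / 147.151 = 198.88 MJ/m^2

198.88 MJ/m^2


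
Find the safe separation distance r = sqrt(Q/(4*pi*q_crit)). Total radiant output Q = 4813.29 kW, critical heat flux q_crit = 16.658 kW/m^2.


4*pi*q_crit = 209.33
Q/(4*pi*q_crit) = 22.994
r = sqrt(22.994) = 4.7952 m

4.7952 m


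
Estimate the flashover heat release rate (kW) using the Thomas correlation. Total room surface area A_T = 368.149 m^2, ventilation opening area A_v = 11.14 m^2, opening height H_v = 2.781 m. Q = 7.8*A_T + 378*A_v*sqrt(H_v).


7.8*A_T = 2871.6
sqrt(H_v) = 1.6676
378*A_v*sqrt(H_v) = 7022.3
Q = 2871.6 + 7022.3 = 9893.8 kW

9893.8 kW


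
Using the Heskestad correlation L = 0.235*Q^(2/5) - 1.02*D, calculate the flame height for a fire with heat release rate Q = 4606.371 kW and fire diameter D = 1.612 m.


Q^(2/5) = 29.197
0.235 * Q^(2/5) = 6.8614
1.02 * D = 1.6442
L = 5.2171 m

5.2171 m


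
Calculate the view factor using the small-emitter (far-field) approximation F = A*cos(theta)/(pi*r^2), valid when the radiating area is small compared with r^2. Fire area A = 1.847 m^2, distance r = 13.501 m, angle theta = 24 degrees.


cos(24 deg) = 0.91355
pi*r^2 = 572.64
F = 1.847 * 0.91355 / 572.64 = 0.0029466

0.0029466


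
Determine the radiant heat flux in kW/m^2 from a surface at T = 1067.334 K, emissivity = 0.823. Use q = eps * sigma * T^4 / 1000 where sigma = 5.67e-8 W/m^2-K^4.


T^4 = 1.2978e+12
q = 0.823 * 5.67e-8 * 1.2978e+12 / 1000 = 60.560 kW/m^2

60.560 kW/m^2


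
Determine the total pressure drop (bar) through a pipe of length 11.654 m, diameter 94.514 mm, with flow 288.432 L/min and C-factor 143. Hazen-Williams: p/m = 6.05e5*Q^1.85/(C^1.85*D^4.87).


Q^1.85 = 35570
C^1.85 = 9713.4
D^4.87 = 4.1751e+09
p/m = 0.00053064 bar/m
p_total = 0.00053064 * 11.654 = 0.0061840 bar

0.0061840 bar


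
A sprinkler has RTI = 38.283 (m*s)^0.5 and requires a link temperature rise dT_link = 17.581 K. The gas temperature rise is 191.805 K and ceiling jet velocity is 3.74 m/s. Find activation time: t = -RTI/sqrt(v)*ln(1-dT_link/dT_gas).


dT_link/dT_gas = 0.091661
ln(1 - 0.091661) = -0.096137
t = -38.283 / sqrt(3.74) * -0.096137 = 1.9031 s

1.9031 s


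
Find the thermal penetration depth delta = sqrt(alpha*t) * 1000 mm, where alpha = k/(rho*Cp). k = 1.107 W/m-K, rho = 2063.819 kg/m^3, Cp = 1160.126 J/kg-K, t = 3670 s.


alpha = 1.107 / (2063.819 * 1160.126) = 4.6235e-07 m^2/s
alpha * t = 0.0016968
delta = sqrt(0.0016968) * 1000 = 41.193 mm

41.193 mm


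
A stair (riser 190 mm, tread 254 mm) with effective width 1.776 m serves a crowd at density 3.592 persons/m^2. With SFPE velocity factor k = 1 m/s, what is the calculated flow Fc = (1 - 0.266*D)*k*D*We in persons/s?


1 - 0.266*D = 1 - 0.266*3.592 = 0.044528
Fs = 0.044528 * 1 * 3.592 = 0.15994 persons/(s*m)
Fc = 0.15994 * 1.776 = 0.28406 persons/s

0.28406 persons/s


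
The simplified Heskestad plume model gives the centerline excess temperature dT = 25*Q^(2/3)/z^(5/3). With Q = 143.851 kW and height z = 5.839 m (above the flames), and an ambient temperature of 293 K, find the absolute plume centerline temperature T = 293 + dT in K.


Q^(2/3) = 27.454
z^(5/3) = 18.933
dT = 25 * 27.454 / 18.933 = 36.251 K
T = 293 + 36.251 = 329.25 K

329.25 K


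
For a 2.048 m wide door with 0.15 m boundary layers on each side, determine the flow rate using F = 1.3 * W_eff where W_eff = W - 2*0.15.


W_eff = 2.048 - 0.30 = 1.748 m
F = 1.3 * 1.748 = 2.2724 persons/s

2.2724 persons/s


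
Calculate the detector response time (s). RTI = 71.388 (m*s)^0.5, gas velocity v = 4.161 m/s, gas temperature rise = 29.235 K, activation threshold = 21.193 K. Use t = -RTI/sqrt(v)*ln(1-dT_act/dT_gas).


dT_act/dT_gas = 0.72492
ln(1 - 0.72492) = -1.2907
t = -71.388 / sqrt(4.161) * -1.2907 = 45.170 s

45.170 s


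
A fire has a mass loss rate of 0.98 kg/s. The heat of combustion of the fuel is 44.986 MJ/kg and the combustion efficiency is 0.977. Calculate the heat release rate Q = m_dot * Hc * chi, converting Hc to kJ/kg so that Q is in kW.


Hc = 44.986 MJ/kg = 44.986 * 1000 kJ/kg = 44986 kJ/kg
Q = 0.98 kg/s * 44986 kJ/kg * 0.977 = 43072 kW

43072 kW


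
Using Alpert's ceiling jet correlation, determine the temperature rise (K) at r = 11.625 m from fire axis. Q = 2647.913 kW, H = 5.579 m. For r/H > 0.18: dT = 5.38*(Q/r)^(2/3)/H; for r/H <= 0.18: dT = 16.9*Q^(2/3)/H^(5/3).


r/H = 11.625 / 5.579 = 2.0837
r/H > 0.18, so dT = 5.38*(Q/r)^(2/3)/H
Q/r = 227.78
(Q/r)^(2/3) = 37.297
dT = 5.38 * 37.297 / 5.579 = 35.967 K

35.967 K


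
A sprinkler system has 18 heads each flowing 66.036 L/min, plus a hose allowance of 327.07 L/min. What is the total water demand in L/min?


Sprinkler demand = 18 * 66.036 = 1188.648 L/min
Total = 1188.648 + 327.07 = 1515.718 L/min

1515.718 L/min


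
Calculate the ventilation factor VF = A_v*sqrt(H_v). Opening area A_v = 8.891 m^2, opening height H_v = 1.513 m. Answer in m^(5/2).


sqrt(H_v) = 1.2300
VF = 8.891 * 1.2300 = 10.936 m^(5/2)

10.936 m^(5/2)


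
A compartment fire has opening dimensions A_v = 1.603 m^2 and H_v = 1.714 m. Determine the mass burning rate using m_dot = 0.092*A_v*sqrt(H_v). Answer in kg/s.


sqrt(H_v) = 1.3092
m_dot = 0.092 * 1.603 * 1.3092 = 0.19308 kg/s

0.19308 kg/s


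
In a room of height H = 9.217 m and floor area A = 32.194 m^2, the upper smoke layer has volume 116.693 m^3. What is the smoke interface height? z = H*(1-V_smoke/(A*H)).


V/(A*H) = 0.39326
1 - 0.39326 = 0.60674
z = 9.217 * 0.60674 = 5.5923 m

5.5923 m


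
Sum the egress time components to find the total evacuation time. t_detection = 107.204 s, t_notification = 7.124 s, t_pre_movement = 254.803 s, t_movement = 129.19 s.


Total = 107.204 + 7.124 + 254.803 + 129.19 = 498.321 s

498.321 s


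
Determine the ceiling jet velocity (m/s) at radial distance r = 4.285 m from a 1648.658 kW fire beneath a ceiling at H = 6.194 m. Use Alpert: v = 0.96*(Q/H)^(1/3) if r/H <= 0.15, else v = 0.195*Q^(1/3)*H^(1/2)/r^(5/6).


r/H = 4.285 / 6.194 = 0.69180
r/H > 0.15, so v = 0.195*Q^(1/3)*H^(1/2)/r^(5/6)
Q^(1/3) = 11.813
H^(1/2) = 2.4888
r^(5/6) = 3.3622
v = 0.195 * 11.813 * 2.4888 / 3.3622 = 1.7052 m/s

1.7052 m/s


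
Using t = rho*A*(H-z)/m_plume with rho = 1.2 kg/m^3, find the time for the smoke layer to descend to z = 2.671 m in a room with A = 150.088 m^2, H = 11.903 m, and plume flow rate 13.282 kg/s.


H - z = 9.232 m
t = 1.2 * 150.088 * 9.232 / 13.282 = 125.19 s

125.19 s


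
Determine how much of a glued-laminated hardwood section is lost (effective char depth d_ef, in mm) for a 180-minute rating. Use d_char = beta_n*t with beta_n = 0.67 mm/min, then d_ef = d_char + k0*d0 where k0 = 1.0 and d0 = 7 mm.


d_char = 0.67 * 180 = 120.6 mm
d_ef = 120.6 + 1.0*7 = 127.6 mm

127.6 mm


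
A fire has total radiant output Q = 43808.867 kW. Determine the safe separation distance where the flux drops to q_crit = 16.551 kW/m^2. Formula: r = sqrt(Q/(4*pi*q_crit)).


4*pi*q_crit = 207.99
Q/(4*pi*q_crit) = 210.63
r = sqrt(210.63) = 14.513 m

14.513 m


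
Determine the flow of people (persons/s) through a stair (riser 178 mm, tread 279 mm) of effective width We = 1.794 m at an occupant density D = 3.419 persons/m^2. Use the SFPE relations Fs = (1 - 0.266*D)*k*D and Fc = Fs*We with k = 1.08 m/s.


1 - 0.266*D = 1 - 0.266*3.419 = 0.090546
Fs = 0.090546 * 1.08 * 3.419 = 0.33434 persons/(s*m)
Fc = 0.33434 * 1.794 = 0.59981 persons/s

0.59981 persons/s


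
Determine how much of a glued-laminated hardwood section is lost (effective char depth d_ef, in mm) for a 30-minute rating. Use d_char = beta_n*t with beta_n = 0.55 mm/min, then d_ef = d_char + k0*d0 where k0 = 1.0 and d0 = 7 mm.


d_char = 0.55 * 30 = 16.5 mm
d_ef = 16.5 + 1.0*7 = 23.5 mm

23.5 mm


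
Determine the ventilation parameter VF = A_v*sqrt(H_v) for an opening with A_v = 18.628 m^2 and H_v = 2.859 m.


sqrt(H_v) = 1.6909
VF = 18.628 * 1.6909 = 31.497 m^(5/2)

31.497 m^(5/2)


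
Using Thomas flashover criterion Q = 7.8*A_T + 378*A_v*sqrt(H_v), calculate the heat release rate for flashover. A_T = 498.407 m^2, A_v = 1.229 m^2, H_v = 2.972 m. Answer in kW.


7.8*A_T = 3887.6
sqrt(H_v) = 1.7239
378*A_v*sqrt(H_v) = 800.88
Q = 3887.6 + 800.88 = 4688.5 kW

4688.5 kW


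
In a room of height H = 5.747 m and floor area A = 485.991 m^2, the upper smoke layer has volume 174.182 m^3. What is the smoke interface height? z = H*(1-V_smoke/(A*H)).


V/(A*H) = 0.062364
1 - 0.062364 = 0.93764
z = 5.747 * 0.93764 = 5.3886 m

5.3886 m


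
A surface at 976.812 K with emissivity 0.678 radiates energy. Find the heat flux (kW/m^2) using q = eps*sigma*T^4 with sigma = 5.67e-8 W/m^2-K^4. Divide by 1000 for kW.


T^4 = 9.1042e+11
q = 0.678 * 5.67e-8 * 9.1042e+11 / 1000 = 34.999 kW/m^2

34.999 kW/m^2


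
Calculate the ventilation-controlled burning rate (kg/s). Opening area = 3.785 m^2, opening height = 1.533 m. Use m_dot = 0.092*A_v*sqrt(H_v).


sqrt(H_v) = 1.2381
m_dot = 0.092 * 3.785 * 1.2381 = 0.43115 kg/s

0.43115 kg/s


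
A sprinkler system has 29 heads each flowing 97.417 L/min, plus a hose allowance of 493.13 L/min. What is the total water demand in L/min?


Sprinkler demand = 29 * 97.417 = 2825.093 L/min
Total = 2825.093 + 493.13 = 3318.223 L/min

3318.223 L/min


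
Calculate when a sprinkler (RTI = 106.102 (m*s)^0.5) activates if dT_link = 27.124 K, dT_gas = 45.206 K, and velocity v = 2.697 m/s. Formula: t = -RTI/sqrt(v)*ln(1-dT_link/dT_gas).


dT_link/dT_gas = 0.60001
ln(1 - 0.60001) = -0.91631
t = -106.102 / sqrt(2.697) * -0.91631 = 59.201 s

59.201 s


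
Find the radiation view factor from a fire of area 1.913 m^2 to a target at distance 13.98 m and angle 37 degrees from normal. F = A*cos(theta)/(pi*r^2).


cos(37 deg) = 0.79864
pi*r^2 = 613.99
F = 1.913 * 0.79864 / 613.99 = 0.0024883

0.0024883


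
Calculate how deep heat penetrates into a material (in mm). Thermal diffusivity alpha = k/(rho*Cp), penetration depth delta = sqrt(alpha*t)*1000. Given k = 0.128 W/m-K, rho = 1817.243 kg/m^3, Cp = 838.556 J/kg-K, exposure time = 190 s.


alpha = 0.128 / (1817.243 * 838.556) = 8.3997e-08 m^2/s
alpha * t = 1.5959e-05
delta = sqrt(1.5959e-05) * 1000 = 3.9949 mm

3.9949 mm


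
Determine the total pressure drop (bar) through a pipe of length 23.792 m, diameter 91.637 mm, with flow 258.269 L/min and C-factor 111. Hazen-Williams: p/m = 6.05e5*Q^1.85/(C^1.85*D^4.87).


Q^1.85 = 28996
C^1.85 = 6079.2
D^4.87 = 3.5916e+09
p/m = 0.00080345 bar/m
p_total = 0.00080345 * 23.792 = 0.019116 bar

0.019116 bar


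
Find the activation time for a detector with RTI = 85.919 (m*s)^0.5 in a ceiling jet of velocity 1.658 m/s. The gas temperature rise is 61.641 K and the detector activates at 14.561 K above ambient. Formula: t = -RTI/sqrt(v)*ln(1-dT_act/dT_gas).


dT_act/dT_gas = 0.23622
ln(1 - 0.23622) = -0.26948
t = -85.919 / sqrt(1.658) * -0.26948 = 17.981 s

17.981 s


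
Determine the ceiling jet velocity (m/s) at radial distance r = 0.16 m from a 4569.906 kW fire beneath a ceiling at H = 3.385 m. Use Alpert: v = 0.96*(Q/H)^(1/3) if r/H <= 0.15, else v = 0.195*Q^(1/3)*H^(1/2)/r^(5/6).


r/H = 0.16 / 3.385 = 0.047267
r/H <= 0.15, so v = 0.96*(Q/H)^(1/3)
Q/H = 1350.0
(Q/H)^(1/3) = 11.052
v = 0.96 * 11.052 = 10.610 m/s

10.610 m/s


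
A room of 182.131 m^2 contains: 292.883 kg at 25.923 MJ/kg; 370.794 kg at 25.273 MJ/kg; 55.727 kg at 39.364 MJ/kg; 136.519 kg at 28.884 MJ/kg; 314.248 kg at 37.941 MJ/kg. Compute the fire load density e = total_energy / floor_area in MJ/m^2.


Total energy = 292.883*25.923 + 370.794*25.273 + 55.727*39.364 + 136.519*28.884 + 314.248*37.941
= 7592.406 + 9371.077 + 2193.638 + 3943.215 + 11922.88
= 35023.22 MJ
e = 35023.22 / 182.131 = 192.30 MJ/m^2

192.30 MJ/m^2


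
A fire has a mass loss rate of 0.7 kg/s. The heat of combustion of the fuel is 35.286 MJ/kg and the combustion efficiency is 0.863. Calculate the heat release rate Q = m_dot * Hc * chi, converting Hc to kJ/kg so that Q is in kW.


Hc = 35.286 MJ/kg = 35.286 * 1000 kJ/kg = 35286 kJ/kg
Q = 0.7 kg/s * 35286 kJ/kg * 0.863 = 21316 kW

21316 kW


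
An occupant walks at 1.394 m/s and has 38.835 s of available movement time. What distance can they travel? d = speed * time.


d = 1.394 * 38.835 = 54.136 m

54.136 m


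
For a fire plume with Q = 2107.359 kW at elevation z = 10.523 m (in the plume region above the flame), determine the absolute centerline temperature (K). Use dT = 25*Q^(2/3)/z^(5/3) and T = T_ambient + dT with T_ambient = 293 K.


Q^(2/3) = 164.37
z^(5/3) = 50.532
dT = 25 * 164.37 / 50.532 = 81.320 K
T = 293 + 81.320 = 374.32 K

374.32 K


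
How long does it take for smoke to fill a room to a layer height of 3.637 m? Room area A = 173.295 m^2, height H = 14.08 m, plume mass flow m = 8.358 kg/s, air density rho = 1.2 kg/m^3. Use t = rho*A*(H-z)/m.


H - z = 10.443 m
t = 1.2 * 173.295 * 10.443 / 8.358 = 259.83 s

259.83 s


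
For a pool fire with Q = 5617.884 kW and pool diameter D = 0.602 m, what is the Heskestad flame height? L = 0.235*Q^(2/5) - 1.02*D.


Q^(2/5) = 31.610
0.235 * Q^(2/5) = 7.4284
1.02 * D = 0.61404
L = 6.8144 m

6.8144 m


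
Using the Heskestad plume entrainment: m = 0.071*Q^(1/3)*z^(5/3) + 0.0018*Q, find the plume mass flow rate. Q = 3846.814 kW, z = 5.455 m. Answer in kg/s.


Q^(1/3) = 15.669
z^(5/3) = 16.904
First term = 0.071 * 15.669 * 16.904 = 18.805
Second term = 0.0018 * 3846.814 = 6.9243
m = 25.730 kg/s

25.730 kg/s


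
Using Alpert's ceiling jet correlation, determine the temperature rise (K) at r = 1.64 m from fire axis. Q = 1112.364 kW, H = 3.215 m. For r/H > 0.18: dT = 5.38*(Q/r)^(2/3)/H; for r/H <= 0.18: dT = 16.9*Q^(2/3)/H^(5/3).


r/H = 1.64 / 3.215 = 0.51011
r/H > 0.18, so dT = 5.38*(Q/r)^(2/3)/H
Q/r = 678.27
(Q/r)^(2/3) = 77.197
dT = 5.38 * 77.197 / 3.215 = 129.18 K

129.18 K


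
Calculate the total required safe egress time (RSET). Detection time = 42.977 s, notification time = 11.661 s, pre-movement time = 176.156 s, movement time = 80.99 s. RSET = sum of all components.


Total = 42.977 + 11.661 + 176.156 + 80.99 = 311.784 s

311.784 s


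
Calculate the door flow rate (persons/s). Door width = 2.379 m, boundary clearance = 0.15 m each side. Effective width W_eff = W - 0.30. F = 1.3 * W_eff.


W_eff = 2.379 - 0.30 = 2.079 m
F = 1.3 * 2.079 = 2.7027 persons/s

2.7027 persons/s


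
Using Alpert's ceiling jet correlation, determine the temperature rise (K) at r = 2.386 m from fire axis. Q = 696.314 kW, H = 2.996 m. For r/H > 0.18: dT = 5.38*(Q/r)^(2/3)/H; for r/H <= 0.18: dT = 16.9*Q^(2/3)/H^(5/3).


r/H = 2.386 / 2.996 = 0.79640
r/H > 0.18, so dT = 5.38*(Q/r)^(2/3)/H
Q/r = 291.83
(Q/r)^(2/3) = 43.997
dT = 5.38 * 43.997 / 2.996 = 79.007 K

79.007 K


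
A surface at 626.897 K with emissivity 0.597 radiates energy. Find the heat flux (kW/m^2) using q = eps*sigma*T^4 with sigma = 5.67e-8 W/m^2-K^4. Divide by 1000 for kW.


T^4 = 1.5445e+11
q = 0.597 * 5.67e-8 * 1.5445e+11 / 1000 = 5.2281 kW/m^2

5.2281 kW/m^2


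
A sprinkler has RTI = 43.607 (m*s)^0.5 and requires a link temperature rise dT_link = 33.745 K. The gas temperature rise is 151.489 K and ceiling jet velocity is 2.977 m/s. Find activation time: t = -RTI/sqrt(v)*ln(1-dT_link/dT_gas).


dT_link/dT_gas = 0.22276
ln(1 - 0.22276) = -0.25200
t = -43.607 / sqrt(2.977) * -0.25200 = 6.3689 s

6.3689 s


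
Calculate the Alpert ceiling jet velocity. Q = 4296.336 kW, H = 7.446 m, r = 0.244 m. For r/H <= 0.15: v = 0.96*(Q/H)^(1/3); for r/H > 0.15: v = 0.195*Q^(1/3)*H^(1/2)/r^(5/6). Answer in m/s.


r/H = 0.244 / 7.446 = 0.032769
r/H <= 0.15, so v = 0.96*(Q/H)^(1/3)
Q/H = 577.00
(Q/H)^(1/3) = 8.3251
v = 0.96 * 8.3251 = 7.9921 m/s

7.9921 m/s


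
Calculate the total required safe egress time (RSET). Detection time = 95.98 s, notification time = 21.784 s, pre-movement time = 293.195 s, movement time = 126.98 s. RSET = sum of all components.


Total = 95.98 + 21.784 + 293.195 + 126.98 = 537.939 s

537.939 s


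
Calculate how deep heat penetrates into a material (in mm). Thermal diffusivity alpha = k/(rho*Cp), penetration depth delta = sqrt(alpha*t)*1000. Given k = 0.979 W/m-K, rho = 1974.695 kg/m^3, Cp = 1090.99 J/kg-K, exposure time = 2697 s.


alpha = 0.979 / (1974.695 * 1090.99) = 4.5442e-07 m^2/s
alpha * t = 0.0012256
delta = sqrt(0.0012256) * 1000 = 35.008 mm

35.008 mm


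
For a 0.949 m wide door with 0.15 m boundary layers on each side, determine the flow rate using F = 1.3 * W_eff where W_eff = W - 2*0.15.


W_eff = 0.949 - 0.30 = 0.649 m
F = 1.3 * 0.649 = 0.84370 persons/s

0.84370 persons/s


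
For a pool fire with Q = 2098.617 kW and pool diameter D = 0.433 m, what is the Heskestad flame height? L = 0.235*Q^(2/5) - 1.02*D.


Q^(2/5) = 21.319
0.235 * Q^(2/5) = 5.0100
1.02 * D = 0.44166
L = 4.5684 m

4.5684 m


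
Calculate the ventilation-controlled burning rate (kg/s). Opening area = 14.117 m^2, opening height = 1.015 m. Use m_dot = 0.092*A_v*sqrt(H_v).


sqrt(H_v) = 1.0075
m_dot = 0.092 * 14.117 * 1.0075 = 1.3085 kg/s

1.3085 kg/s


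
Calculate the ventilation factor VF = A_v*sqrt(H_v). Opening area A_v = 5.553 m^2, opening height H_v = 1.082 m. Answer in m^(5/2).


sqrt(H_v) = 1.0402
VF = 5.553 * 1.0402 = 5.7762 m^(5/2)

5.7762 m^(5/2)


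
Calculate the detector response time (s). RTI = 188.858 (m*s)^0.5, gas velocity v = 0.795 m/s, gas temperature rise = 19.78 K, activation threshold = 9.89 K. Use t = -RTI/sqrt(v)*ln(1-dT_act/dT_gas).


dT_act/dT_gas = 0.5
ln(1 - 0.5) = -0.69315
t = -188.858 / sqrt(0.795) * -0.69315 = 146.82 s

146.82 s


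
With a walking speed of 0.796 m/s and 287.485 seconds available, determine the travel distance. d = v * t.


d = 0.796 * 287.485 = 228.84 m

228.84 m


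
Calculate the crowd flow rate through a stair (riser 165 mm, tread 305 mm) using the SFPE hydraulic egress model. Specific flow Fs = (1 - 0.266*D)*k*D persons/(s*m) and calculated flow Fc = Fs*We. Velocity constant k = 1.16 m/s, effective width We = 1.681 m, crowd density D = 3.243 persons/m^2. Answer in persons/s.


1 - 0.266*D = 1 - 0.266*3.243 = 0.13736
Fs = 0.13736 * 1.16 * 3.243 = 0.51674 persons/(s*m)
Fc = 0.51674 * 1.681 = 0.86864 persons/s

0.86864 persons/s


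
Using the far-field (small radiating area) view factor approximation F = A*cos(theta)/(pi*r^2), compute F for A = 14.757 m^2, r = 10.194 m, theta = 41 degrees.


cos(41 deg) = 0.75471
pi*r^2 = 326.47
F = 14.757 * 0.75471 / 326.47 = 0.034114

0.034114


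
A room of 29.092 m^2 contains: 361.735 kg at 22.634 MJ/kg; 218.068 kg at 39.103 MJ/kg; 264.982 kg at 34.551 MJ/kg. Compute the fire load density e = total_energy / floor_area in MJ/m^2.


Total energy = 361.735*22.634 + 218.068*39.103 + 264.982*34.551
= 8187.510 + 8527.113 + 9155.393
= 25870.02 MJ
e = 25870.02 / 29.092 = 889.25 MJ/m^2

889.25 MJ/m^2


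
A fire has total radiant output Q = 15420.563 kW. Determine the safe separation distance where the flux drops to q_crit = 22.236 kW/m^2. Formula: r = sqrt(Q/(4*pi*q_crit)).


4*pi*q_crit = 279.43
Q/(4*pi*q_crit) = 55.187
r = sqrt(55.187) = 7.4288 m

7.4288 m


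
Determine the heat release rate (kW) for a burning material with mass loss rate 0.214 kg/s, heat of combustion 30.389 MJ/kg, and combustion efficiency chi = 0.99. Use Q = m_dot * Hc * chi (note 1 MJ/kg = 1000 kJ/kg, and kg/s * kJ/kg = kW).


Hc = 30.389 MJ/kg = 30.389 * 1000 kJ/kg = 30389 kJ/kg
Q = 0.214 kg/s * 30389 kJ/kg * 0.99 = 6438.2 kW

6438.2 kW


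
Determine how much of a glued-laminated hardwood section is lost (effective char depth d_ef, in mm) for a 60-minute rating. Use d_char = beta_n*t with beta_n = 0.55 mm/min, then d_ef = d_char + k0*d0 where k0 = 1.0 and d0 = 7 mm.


d_char = 0.55 * 60 = 33 mm
d_ef = 33 + 1.0*7 = 40 mm

40 mm


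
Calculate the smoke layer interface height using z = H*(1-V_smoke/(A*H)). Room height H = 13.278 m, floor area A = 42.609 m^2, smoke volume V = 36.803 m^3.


V/(A*H) = 0.065050
1 - 0.065050 = 0.93495
z = 13.278 * 0.93495 = 12.414 m

12.414 m


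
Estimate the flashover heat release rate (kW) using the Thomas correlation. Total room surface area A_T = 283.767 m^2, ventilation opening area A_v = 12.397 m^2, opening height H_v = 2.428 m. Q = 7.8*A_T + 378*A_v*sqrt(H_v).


7.8*A_T = 2213.4
sqrt(H_v) = 1.5582
378*A_v*sqrt(H_v) = 7301.8
Q = 2213.4 + 7301.8 = 9515.2 kW

9515.2 kW


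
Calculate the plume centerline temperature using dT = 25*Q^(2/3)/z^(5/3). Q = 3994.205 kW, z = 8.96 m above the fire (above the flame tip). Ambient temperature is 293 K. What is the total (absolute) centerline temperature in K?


Q^(2/3) = 251.74
z^(5/3) = 38.653
dT = 25 * 251.74 / 38.653 = 162.82 K
T = 293 + 162.82 = 455.82 K

455.82 K


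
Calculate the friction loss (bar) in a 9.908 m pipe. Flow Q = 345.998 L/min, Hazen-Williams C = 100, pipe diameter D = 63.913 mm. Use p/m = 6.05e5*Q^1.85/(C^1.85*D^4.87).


Q^1.85 = 49807
C^1.85 = 5011.9
D^4.87 = 6.2118e+08
p/m = 0.0096788 bar/m
p_total = 0.0096788 * 9.908 = 0.095898 bar

0.095898 bar


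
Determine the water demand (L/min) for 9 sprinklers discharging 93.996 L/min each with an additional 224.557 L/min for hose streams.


Sprinkler demand = 9 * 93.996 = 845.964 L/min
Total = 845.964 + 224.557 = 1070.521 L/min

1070.521 L/min


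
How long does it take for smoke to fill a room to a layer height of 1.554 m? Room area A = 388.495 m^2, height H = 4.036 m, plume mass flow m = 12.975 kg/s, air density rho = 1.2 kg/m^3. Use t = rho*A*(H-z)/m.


H - z = 2.482 m
t = 1.2 * 388.495 * 2.482 / 12.975 = 89.179 s

89.179 s


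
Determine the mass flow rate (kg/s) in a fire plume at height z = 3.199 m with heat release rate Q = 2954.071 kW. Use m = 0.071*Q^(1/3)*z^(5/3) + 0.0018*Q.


Q^(1/3) = 14.349
z^(5/3) = 6.9453
First term = 0.071 * 14.349 * 6.9453 = 7.0755
Second term = 0.0018 * 2954.071 = 5.3173
m = 12.393 kg/s

12.393 kg/s


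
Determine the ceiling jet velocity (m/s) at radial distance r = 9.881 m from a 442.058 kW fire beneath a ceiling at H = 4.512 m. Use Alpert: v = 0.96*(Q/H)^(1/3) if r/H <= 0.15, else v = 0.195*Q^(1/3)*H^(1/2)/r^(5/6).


r/H = 9.881 / 4.512 = 2.1899
r/H > 0.15, so v = 0.195*Q^(1/3)*H^(1/2)/r^(5/6)
Q^(1/3) = 7.6177
H^(1/2) = 2.1241
r^(5/6) = 6.7453
v = 0.195 * 7.6177 * 2.1241 / 6.7453 = 0.46778 m/s

0.46778 m/s


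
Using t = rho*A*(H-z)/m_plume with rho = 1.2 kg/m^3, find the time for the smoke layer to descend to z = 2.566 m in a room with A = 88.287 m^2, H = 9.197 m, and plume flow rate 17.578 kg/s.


H - z = 6.631 m
t = 1.2 * 88.287 * 6.631 / 17.578 = 39.966 s

39.966 s


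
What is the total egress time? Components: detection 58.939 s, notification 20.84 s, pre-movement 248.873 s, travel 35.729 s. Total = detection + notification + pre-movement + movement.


Total = 58.939 + 20.84 + 248.873 + 35.729 = 364.381 s

364.381 s


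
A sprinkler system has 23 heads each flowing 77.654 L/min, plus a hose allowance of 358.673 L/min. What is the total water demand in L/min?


Sprinkler demand = 23 * 77.654 = 1786.042 L/min
Total = 1786.042 + 358.673 = 2144.715 L/min

2144.715 L/min


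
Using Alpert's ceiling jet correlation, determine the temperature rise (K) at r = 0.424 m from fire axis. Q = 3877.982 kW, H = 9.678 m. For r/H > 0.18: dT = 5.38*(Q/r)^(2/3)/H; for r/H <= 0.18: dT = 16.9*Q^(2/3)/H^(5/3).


r/H = 0.424 / 9.678 = 0.043811
r/H <= 0.18, so dT = 16.9*Q^(2/3)/H^(5/3)
Q^(2/3) = 246.83
H^(5/3) = 43.952
dT = 16.9 * 246.83 / 43.952 = 94.911 K

94.911 K


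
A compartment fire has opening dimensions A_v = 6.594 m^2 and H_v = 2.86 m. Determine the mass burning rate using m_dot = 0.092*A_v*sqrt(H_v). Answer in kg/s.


sqrt(H_v) = 1.6912
m_dot = 0.092 * 6.594 * 1.6912 = 1.0259 kg/s

1.0259 kg/s


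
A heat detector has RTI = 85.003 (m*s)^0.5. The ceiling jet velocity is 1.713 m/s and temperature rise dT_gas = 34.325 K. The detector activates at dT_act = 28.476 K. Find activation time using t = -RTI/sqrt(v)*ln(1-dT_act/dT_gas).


dT_act/dT_gas = 0.82960
ln(1 - 0.82960) = -1.7696
t = -85.003 / sqrt(1.713) * -1.7696 = 114.93 s

114.93 s


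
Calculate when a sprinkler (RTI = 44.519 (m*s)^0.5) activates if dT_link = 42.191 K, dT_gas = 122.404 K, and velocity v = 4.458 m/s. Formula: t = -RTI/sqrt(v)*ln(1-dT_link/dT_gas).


dT_link/dT_gas = 0.34469
ln(1 - 0.34469) = -0.42264
t = -44.519 / sqrt(4.458) * -0.42264 = 8.9114 s

8.9114 s


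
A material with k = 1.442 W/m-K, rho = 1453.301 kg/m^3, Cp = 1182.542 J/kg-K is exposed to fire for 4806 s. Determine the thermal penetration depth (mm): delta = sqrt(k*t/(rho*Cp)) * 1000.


alpha = 1.442 / (1453.301 * 1182.542) = 8.3906e-07 m^2/s
alpha * t = 0.0040325
delta = sqrt(0.0040325) * 1000 = 63.502 mm

63.502 mm


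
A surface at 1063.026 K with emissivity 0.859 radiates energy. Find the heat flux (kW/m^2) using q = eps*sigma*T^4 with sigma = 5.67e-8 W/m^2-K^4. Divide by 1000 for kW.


T^4 = 1.2770e+12
q = 0.859 * 5.67e-8 * 1.2770e+12 / 1000 = 62.194 kW/m^2

62.194 kW/m^2


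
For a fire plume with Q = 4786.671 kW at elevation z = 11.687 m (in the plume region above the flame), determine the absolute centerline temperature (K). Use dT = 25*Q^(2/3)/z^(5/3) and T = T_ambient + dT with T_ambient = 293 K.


Q^(2/3) = 284.02
z^(5/3) = 60.187
dT = 25 * 284.02 / 60.187 = 117.98 K
T = 293 + 117.98 = 410.98 K

410.98 K


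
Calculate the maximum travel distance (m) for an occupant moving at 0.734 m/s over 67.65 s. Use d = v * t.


d = 0.734 * 67.65 = 49.655 m

49.655 m


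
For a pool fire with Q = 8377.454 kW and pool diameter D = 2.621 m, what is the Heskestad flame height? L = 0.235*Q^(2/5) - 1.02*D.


Q^(2/5) = 37.089
0.235 * Q^(2/5) = 8.7159
1.02 * D = 2.6734
L = 6.0425 m

6.0425 m


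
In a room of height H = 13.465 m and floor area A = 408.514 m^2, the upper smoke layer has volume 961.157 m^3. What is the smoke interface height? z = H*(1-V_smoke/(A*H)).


V/(A*H) = 0.17474
1 - 0.17474 = 0.82526
z = 13.465 * 0.82526 = 11.112 m

11.112 m


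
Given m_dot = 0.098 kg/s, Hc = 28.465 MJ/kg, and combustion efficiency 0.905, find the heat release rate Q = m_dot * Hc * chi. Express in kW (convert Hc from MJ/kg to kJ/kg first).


Hc = 28.465 MJ/kg = 28.465 * 1000 kJ/kg = 28465 kJ/kg
Q = 0.098 kg/s * 28465 kJ/kg * 0.905 = 2524.6 kW

2524.6 kW


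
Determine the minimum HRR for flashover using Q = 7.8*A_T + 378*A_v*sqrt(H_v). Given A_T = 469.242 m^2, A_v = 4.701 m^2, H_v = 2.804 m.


7.8*A_T = 3660.1
sqrt(H_v) = 1.6745
378*A_v*sqrt(H_v) = 2975.6
Q = 3660.1 + 2975.6 = 6635.7 kW

6635.7 kW


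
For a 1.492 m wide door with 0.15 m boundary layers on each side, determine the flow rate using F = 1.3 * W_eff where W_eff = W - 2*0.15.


W_eff = 1.492 - 0.30 = 1.192 m
F = 1.3 * 1.192 = 1.5496 persons/s

1.5496 persons/s


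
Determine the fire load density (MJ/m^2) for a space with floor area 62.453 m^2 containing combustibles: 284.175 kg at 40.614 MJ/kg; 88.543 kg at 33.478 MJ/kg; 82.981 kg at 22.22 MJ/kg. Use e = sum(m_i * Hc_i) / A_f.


Total energy = 284.175*40.614 + 88.543*33.478 + 82.981*22.22
= 11541.48 + 2964.243 + 1843.838
= 16349.56 MJ
e = 16349.56 / 62.453 = 261.79 MJ/m^2

261.79 MJ/m^2


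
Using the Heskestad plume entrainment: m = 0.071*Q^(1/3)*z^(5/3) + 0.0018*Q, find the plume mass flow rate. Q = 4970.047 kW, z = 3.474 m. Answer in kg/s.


Q^(1/3) = 17.066
z^(5/3) = 7.9686
First term = 0.071 * 17.066 * 7.9686 = 9.6552
Second term = 0.0018 * 4970.047 = 8.9461
m = 18.601 kg/s

18.601 kg/s


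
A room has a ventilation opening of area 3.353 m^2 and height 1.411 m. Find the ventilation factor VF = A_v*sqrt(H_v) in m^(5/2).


sqrt(H_v) = 1.1879
VF = 3.353 * 1.1879 = 3.9829 m^(5/2)

3.9829 m^(5/2)


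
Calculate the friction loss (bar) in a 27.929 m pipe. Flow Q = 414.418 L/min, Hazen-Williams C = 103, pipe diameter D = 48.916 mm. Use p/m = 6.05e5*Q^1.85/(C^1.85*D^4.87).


Q^1.85 = 69544
C^1.85 = 5293.6
D^4.87 = 1.6890e+08
p/m = 0.047059 bar/m
p_total = 0.047059 * 27.929 = 1.3143 bar

1.3143 bar


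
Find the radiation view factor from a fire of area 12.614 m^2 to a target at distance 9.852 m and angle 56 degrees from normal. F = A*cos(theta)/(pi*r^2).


cos(56 deg) = 0.55919
pi*r^2 = 304.93
F = 12.614 * 0.55919 / 304.93 = 0.023132

0.023132


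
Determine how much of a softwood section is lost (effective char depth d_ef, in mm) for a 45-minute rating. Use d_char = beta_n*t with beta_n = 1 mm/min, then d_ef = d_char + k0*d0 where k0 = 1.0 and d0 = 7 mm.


d_char = 1 * 45 = 45 mm
d_ef = 45 + 1.0*7 = 52 mm

52 mm


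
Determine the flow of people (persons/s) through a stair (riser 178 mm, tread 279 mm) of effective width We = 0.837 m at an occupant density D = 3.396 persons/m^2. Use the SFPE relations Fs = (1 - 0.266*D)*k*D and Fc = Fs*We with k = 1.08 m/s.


1 - 0.266*D = 1 - 0.266*3.396 = 0.096664
Fs = 0.096664 * 1.08 * 3.396 = 0.35453 persons/(s*m)
Fc = 0.35453 * 0.837 = 0.29674 persons/s

0.29674 persons/s


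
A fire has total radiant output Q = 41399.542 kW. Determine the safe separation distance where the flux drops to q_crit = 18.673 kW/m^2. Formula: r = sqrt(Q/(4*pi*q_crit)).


4*pi*q_crit = 234.65
Q/(4*pi*q_crit) = 176.43
r = sqrt(176.43) = 13.283 m

13.283 m


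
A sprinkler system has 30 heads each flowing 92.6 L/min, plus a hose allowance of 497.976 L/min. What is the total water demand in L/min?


Sprinkler demand = 30 * 92.6 = 2778 L/min
Total = 2778 + 497.976 = 3275.976 L/min

3275.976 L/min


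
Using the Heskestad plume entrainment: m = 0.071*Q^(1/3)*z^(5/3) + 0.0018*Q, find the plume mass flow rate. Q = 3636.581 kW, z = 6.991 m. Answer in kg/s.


Q^(1/3) = 15.378
z^(5/3) = 25.560
First term = 0.071 * 15.378 * 25.560 = 27.908
Second term = 0.0018 * 3636.581 = 6.5458
m = 34.453 kg/s

34.453 kg/s


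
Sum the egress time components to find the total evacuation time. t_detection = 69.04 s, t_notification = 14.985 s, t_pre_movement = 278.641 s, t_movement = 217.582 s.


Total = 69.04 + 14.985 + 278.641 + 217.582 = 580.248 s

580.248 s


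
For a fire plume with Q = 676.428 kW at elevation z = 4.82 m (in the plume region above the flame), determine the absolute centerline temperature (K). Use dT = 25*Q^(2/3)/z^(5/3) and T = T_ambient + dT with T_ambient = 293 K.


Q^(2/3) = 77.057
z^(5/3) = 13.753
dT = 25 * 77.057 / 13.753 = 140.07 K
T = 293 + 140.07 = 433.07 K

433.07 K


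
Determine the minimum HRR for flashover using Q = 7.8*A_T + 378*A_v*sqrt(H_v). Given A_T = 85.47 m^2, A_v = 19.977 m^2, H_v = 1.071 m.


7.8*A_T = 666.666
sqrt(H_v) = 1.0349
378*A_v*sqrt(H_v) = 7814.8
Q = 666.666 + 7814.8 = 8481.4 kW

8481.4 kW


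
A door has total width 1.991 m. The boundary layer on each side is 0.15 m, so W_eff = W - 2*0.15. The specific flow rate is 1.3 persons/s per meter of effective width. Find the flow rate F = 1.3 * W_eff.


W_eff = 1.991 - 0.30 = 1.691 m
F = 1.3 * 1.691 = 2.1983 persons/s

2.1983 persons/s
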